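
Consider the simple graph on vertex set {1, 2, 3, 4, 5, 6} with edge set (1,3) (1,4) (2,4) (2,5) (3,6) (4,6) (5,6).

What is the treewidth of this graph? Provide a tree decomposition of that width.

The largest bag has 3 vertices, giving width 2; this decomposition certifies tw(G) ≤ 2. For the lower bound, G contains the cycle 1–3–6–4–1, so G is not a forest; only forests have treewidth ≤ 1, hence tw(G) ≥ 2. The upper and lower bounds meet at 2, so that is the treewidth.

Treewidth 2.
One such decomposition:
Bags: B1 = {1, 3, 4}  B2 = {3, 4, 6}  B3 = {2, 4, 6}  B4 = {2, 5, 6}
Tree: B1–B2, B2–B3, B3–B4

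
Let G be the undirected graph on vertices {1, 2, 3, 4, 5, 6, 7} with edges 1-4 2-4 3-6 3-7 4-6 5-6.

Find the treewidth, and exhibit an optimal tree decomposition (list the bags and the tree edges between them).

Treewidth 1.
One optimal decomposition is:
Bags: B1 = {4, 6}  B2 = {3, 6}  B3 = {1, 4}  B4 = {3, 7}  B5 = {2, 4}  B6 = {5, 6}
Tree: B1–B2, B1–B3, B2–B4, B1–B5, B1–B6

Each bag holds 2 vertices, so the decomposition has width 1, which upper-bounds the treewidth. Any graph with an edge has treewidth ≥ 1, and G has the edge 6–4. Therefore the treewidth is 1.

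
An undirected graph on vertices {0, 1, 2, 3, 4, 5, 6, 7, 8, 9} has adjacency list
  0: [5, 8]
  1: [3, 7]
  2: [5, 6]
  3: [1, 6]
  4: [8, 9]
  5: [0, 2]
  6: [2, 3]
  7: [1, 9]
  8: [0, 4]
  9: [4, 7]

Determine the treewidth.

2

A width-2 tree decomposition is:
Bags: B1 = {0, 4, 8}  B2 = {0, 4, 5}  B3 = {2, 4, 5}  B4 = {2, 4, 6}  B5 = {3, 4, 6}  B6 = {1, 3, 4}  B7 = {1, 4, 7}  B8 = {4, 7, 9}
Tree: B1–B2, B2–B3, B3–B4, B4–B5, B5–B6, B6–B7, B7–B8
The largest bag has 3 vertices, giving width 2; this decomposition certifies tw(G) ≤ 2. For the lower bound, G contains the cycle 4–8–0–5–2–6–3–1–7–9–4, so G is not a forest; only forests have treewidth ≤ 1, hence tw(G) ≥ 2. The upper and lower bounds meet at 2, so that is the treewidth.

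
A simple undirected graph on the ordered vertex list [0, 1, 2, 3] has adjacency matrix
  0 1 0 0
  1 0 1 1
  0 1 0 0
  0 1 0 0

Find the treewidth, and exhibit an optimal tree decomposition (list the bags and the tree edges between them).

Treewidth 1.
One such decomposition:
Bags: B1 = {0, 1}  B2 = {1, 2}  B3 = {1, 3}
Tree: B1–B2, B1–B3

The largest bag has 2 vertices, giving width 1; this decomposition certifies tw(G) ≤ 1. G has an edge, so its treewidth is at least 1. Therefore the treewidth is 1.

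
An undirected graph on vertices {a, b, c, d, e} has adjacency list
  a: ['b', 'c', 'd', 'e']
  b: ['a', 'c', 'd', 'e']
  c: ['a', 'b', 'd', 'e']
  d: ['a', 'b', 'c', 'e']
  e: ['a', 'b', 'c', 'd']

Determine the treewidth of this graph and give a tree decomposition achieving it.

With just one bag of size 5, the width is 5 − 1 = 4, so tw(G) ≤ 4. On the other hand G contains the 5-clique {a, b, c, d, e}. A clique must lie in a single bag of any decomposition, so no decomposition can have width below 4. Combining the bounds, tw(G) = 4.

Treewidth 4.
One such decomposition:
Bags: B1 = {a, b, c, d, e}
Tree: (single bag)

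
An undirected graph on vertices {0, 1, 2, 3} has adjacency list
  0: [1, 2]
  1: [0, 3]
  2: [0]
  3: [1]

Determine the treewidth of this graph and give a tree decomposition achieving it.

The largest bag has 2 vertices, giving width 1; this decomposition certifies tw(G) ≤ 1. G has an edge, so its treewidth is at least 1. Combining the bounds, tw(G) = 1.

Treewidth 1.
One such decomposition:
Bags: B1 = {1, 3}  B2 = {0, 1}  B3 = {0, 2}
Tree: B1–B2, B2–B3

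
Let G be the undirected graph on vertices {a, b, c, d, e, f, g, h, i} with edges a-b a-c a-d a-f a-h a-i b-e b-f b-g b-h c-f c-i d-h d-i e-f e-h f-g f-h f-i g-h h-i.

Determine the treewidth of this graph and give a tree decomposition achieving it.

Treewidth 3.
Bags: B1 = {a, f, h, i}  B2 = {a, b, f, h}  B3 = {b, e, f, h}  B4 = {a, c, f, i}  B5 = {a, d, h, i}  B6 = {b, f, g, h}
Tree: B1–B2, B2–B3, B1–B4, B1–B5, B3–B6

Each bag holds 4 vertices, so the decomposition has width 3, which upper-bounds the treewidth. Conversely, {a, d, h, i} is a clique of size 4, and the vertices of any clique must share a bag in every tree decomposition; so some bag has ≥ 4 vertices and tw(G) ≥ 3. The upper and lower bounds meet at 3, so that is the treewidth.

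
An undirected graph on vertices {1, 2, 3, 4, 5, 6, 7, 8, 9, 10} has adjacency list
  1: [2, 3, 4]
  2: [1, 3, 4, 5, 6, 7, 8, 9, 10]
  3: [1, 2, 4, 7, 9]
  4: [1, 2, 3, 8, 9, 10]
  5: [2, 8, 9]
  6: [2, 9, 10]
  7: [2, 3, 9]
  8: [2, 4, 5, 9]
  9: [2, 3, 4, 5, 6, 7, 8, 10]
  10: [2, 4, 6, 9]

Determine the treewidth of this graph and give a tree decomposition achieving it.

Each bag holds 4 vertices, so the decomposition has width 3, which upper-bounds the treewidth. Conversely, {1, 2, 3, 4} is a clique of size 4, and the vertices of any clique must share a bag in every tree decomposition; so some bag has ≥ 4 vertices and tw(G) ≥ 3. The upper and lower bounds meet at 3, so that is the treewidth.

Treewidth 3.
One optimal decomposition is:
Bags: B1 = {2, 4, 9, 10}  B2 = {2, 4, 8, 9}  B3 = {2, 6, 9, 10}  B4 = {2, 3, 4, 9}  B5 = {2, 5, 8, 9}  B6 = {1, 2, 3, 4}  B7 = {2, 3, 7, 9}
Tree: B1–B2, B1–B3, B1–B4, B2–B5, B4–B6, B4–B7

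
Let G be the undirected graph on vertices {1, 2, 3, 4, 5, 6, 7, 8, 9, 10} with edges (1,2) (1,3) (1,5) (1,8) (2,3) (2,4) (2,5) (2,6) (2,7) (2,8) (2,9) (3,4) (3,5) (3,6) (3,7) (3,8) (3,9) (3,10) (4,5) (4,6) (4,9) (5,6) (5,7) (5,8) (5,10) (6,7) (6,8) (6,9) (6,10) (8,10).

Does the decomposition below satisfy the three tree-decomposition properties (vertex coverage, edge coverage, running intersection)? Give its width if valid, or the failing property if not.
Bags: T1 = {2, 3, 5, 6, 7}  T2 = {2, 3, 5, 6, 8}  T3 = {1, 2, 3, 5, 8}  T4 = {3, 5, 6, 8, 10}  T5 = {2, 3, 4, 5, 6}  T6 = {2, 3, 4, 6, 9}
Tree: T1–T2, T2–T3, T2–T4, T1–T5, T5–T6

Yes; width 4.

Vertex coverage: the bags together contain {1, 2, 3, 4, 5, 6, 7, 8, 9, 10}, the full vertex set. Edge coverage: each edge of G has both endpoints in at least one bag. Running intersection: for every vertex, the bags containing it form a connected subtree. All three properties hold, so this is a valid tree decomposition of width max|bag| − 1 = 4, and hence tw(G) ≤ 4.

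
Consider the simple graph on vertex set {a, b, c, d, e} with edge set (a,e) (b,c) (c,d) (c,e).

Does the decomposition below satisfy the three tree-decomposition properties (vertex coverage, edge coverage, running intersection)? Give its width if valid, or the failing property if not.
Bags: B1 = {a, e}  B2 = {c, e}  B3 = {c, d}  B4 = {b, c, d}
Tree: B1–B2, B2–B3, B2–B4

No — bags containing vertex d are not connected in the tree.

A tree decomposition must satisfy three properties: every vertex lies in some bag; for every edge, both endpoints lie together in some bag; and for every vertex, the bags containing it form a connected subtree. Here bags containing vertex d are not connected in the tree, so the decomposition is invalid.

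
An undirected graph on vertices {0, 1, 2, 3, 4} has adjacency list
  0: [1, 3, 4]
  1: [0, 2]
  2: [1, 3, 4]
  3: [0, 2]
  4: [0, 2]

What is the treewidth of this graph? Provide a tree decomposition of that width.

The largest bag has 3 vertices, giving width 2; this decomposition certifies tw(G) ≤ 2. Since 3–0–4–2–3 is a cycle in G, G is not acyclic. Forests are exactly the graphs of treewidth ≤ 1, so tw(G) ≥ 2. Combining the bounds, tw(G) = 2.

Treewidth 2.
Bags: B1 = {0, 2, 3}  B2 = {0, 2, 4}  B3 = {0, 1, 2}
Tree: B1–B2, B2–B3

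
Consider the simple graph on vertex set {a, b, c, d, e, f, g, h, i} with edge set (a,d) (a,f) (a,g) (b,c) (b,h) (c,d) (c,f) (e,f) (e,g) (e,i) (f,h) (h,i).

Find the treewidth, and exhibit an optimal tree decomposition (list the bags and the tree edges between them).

Each bag holds 4 vertices, so the decomposition has width 3, which upper-bounds the treewidth. For the lower bound: the 4 vertex sets {b,c,d}, {h}, {f}, {a,e,g,i} are disjoint, each induces a connected subgraph, and every pair is joined by at least one edge of G. Contracting each set to a single vertex therefore yields K_{4} as a minor, and since treewidth is minor-monotone, tw(G) ≥ tw(K_{4}) = 3. Therefore the treewidth is 3.

Treewidth 3.
One such decomposition:
Bags: B1 = {b, c, d, h}  B2 = {c, d, f, h}  B3 = {a, d, f, h}  B4 = {a, f, h, i}  B5 = {a, e, f, i}  B6 = {a, e, g, i}
Tree: B1–B2, B2–B3, B3–B4, B4–B5, B5–B6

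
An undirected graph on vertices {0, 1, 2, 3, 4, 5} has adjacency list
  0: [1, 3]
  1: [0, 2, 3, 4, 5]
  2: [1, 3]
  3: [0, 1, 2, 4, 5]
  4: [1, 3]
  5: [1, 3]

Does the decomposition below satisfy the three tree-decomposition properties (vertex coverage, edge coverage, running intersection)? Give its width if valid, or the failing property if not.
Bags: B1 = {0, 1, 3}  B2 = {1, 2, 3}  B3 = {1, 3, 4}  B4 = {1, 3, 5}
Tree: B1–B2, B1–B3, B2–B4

Yes; width 2.

Vertex coverage: the bags together contain {0, 1, 2, 3, 4, 5}, the full vertex set. Edge coverage: each edge of G has both endpoints in at least one bag. Running intersection: for every vertex, the bags containing it form a connected subtree. All three properties hold, so this is a valid tree decomposition of width max|bag| − 1 = 2, and hence tw(G) ≤ 2.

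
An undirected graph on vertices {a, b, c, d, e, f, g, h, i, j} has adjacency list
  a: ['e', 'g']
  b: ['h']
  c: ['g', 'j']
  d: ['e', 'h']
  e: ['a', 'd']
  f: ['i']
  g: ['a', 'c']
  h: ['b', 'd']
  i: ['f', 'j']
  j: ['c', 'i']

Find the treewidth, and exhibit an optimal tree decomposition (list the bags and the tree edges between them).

Each bag holds 2 vertices, so the decomposition has width 1, which upper-bounds the treewidth. G has an edge, so its treewidth is at least 1. Hence tw(G) = 1 exactly.

Treewidth 1.
One such decomposition:
Bags: B1 = {f, i}  B2 = {i, j}  B3 = {c, j}  B4 = {c, g}  B5 = {a, g}  B6 = {a, e}  B7 = {d, e}  B8 = {d, h}  B9 = {b, h}
Tree: B1–B2, B2–B3, B3–B4, B4–B5, B5–B6, B6–B7, B7–B8, B8–B9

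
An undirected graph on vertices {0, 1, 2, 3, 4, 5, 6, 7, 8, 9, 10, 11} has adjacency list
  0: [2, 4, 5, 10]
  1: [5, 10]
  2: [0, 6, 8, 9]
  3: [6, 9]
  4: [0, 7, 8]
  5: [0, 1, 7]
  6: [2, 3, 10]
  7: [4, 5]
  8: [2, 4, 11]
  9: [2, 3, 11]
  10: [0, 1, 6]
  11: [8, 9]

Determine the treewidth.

3

A width-3 tree decomposition is:
Bags: B1 = {3, 8, 9, 11}  B2 = {2, 3, 8, 9}  B3 = {2, 3, 6, 8}  B4 = {2, 4, 6, 8}  B5 = {0, 2, 4, 6}  B6 = {0, 4, 6, 10}  B7 = {0, 4, 7, 10}  B8 = {0, 5, 7, 10}  B9 = {1, 5, 7, 10}
Tree: B1–B2, B2–B3, B3–B4, B4–B5, B5–B6, B6–B7, B7–B8, B8–B9
The largest bag has 4 vertices, giving width 3; this decomposition certifies tw(G) ≤ 3. For the lower bound: the 4 vertex sets {3,9,11}, {8}, {2}, {0,4,6,10} are disjoint, each induces a connected subgraph, and every pair is joined by at least one edge of G. Contracting each set to a single vertex therefore yields K_{4} as a minor, and since treewidth is minor-monotone, tw(G) ≥ tw(K_{4}) = 3. Combining the bounds, tw(G) = 3.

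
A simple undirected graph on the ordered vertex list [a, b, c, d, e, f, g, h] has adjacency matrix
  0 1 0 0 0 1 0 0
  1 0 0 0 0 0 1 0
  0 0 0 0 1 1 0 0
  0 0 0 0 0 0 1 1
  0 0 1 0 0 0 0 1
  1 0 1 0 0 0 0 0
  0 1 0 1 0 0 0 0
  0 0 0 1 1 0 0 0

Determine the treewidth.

2

A width-2 tree decomposition is:
Bags: B1 = {d, e, h}  B2 = {c, d, e}  B3 = {c, d, f}  B4 = {a, d, f}  B5 = {a, b, d}  B6 = {b, d, g}
Tree: B1–B2, B2–B3, B3–B4, B4–B5, B5–B6
Each bag holds 3 vertices, so the decomposition has width 2, which upper-bounds the treewidth. For the lower bound, G contains the cycle d–h–e–c–f–a–b–g–d, so G is not a forest; only forests have treewidth ≤ 1, hence tw(G) ≥ 2. Therefore the treewidth is 2.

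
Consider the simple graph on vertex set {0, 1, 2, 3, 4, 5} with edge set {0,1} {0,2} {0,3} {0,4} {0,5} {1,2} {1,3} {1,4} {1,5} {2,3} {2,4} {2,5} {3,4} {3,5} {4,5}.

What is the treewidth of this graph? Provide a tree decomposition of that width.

A single bag containing all 6 vertices is trivially a valid decomposition of width 5. Conversely, {0, 1, 2, 3, 4, 5} is a clique of size 6, and the vertices of any clique must share a bag in every tree decomposition; so some bag has ≥ 6 vertices and tw(G) ≥ 5. Combining the bounds, tw(G) = 5.

Treewidth 5.
One such decomposition:
Bags: B1 = {0, 1, 2, 3, 4, 5}
Tree: (single bag)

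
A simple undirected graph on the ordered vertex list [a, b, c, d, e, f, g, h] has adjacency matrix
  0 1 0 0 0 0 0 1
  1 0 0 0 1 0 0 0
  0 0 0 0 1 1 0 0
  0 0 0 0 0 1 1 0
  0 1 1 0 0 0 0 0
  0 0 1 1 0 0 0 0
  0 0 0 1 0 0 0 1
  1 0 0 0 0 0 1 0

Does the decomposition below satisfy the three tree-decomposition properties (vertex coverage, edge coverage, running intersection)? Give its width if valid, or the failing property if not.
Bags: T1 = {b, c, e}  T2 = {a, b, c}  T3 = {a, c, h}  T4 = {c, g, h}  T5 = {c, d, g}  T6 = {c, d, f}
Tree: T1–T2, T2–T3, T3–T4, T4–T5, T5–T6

Yes; width 2.

Every vertex of G appears in some bag (union = {a, b, c, d, e, f, g, h}); every edge is covered by a bag; and for each vertex v the set of bags containing v is connected in the bag tree. The decomposition is therefore valid. The largest bag has 3 vertices, so the width is 2.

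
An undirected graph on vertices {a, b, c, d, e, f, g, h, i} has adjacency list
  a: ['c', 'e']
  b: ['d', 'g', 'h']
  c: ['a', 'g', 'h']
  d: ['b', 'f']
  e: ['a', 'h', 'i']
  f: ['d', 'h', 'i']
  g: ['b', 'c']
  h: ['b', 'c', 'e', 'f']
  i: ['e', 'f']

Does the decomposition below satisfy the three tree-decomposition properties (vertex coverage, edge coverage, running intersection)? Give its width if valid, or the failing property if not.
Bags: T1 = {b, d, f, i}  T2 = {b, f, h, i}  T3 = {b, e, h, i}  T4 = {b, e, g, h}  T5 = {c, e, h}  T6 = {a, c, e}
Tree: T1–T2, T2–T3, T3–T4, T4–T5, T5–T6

A tree decomposition must satisfy three properties: every vertex lies in some bag; for every edge, both endpoints lie together in some bag; and for every vertex, the bags containing it form a connected subtree. Here edge (g,c) lies in no bag, so the decomposition is invalid.

No — edge (g,c) lies in no bag.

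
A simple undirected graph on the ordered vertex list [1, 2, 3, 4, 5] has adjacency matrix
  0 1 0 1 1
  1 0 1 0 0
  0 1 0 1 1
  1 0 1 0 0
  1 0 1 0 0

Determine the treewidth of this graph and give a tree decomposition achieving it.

Treewidth 2.
One such decomposition:
Bags: B1 = {1, 3, 5}  B2 = {1, 3, 4}  B3 = {1, 2, 3}
Tree: B1–B2, B2–B3

The largest bag has 3 vertices, giving width 2; this decomposition certifies tw(G) ≤ 2. Since 1–5–3–4–1 is a cycle in G, G is not acyclic. Forests are exactly the graphs of treewidth ≤ 1, so tw(G) ≥ 2. Combining the bounds, tw(G) = 2.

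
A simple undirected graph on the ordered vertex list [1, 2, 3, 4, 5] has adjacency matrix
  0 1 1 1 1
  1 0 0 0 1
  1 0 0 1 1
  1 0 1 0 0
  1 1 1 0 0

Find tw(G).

A width-2 tree decomposition is:
Bags: B1 = {1, 2, 5}  B2 = {1, 3, 5}  B3 = {1, 3, 4}
Tree: B1–B2, B2–B3
Every bag has size at most 3, so the width is 3 − 1 = 2 and tw(G) ≤ 2. For the lower bound, the 3 vertices {1, 2, 5} are pairwise adjacent, and any tree decomposition puts a clique entirely inside one bag — forcing width ≥ 2. The upper and lower bounds meet at 2, so that is the treewidth.

2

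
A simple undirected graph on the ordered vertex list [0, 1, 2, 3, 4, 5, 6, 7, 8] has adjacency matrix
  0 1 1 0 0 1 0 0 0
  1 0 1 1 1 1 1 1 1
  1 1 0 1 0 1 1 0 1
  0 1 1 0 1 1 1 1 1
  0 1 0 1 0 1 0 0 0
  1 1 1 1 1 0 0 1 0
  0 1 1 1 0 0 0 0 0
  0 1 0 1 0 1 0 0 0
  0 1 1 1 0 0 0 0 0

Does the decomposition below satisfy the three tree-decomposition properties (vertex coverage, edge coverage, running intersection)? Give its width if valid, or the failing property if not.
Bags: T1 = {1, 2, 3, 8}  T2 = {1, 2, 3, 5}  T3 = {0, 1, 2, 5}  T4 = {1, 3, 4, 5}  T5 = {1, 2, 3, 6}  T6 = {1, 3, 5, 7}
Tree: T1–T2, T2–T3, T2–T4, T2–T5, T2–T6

Yes; width 3.

Checking the three conditions: (i) the bags cover all of {0, 1, 2, 3, 4, 5, 6, 7, 8}; (ii) for each edge, some bag contains both endpoints; (iii) the bags containing any fixed vertex form a subtree. All hold, so the decomposition is valid with width 4 − 1 = 3.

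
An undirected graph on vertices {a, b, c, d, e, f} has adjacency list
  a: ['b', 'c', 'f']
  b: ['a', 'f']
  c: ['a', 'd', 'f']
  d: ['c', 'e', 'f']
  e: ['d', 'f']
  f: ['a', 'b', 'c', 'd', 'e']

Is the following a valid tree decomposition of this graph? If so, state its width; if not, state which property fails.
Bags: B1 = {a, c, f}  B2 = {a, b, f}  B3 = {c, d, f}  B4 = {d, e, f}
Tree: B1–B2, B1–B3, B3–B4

Yes; width 2.

Vertex coverage: the bags together contain {a, b, c, d, e, f}, the full vertex set. Edge coverage: each edge of G has both endpoints in at least one bag. Running intersection: for every vertex, the bags containing it form a connected subtree. All three properties hold, so this is a valid tree decomposition of width max|bag| − 1 = 2, and hence tw(G) ≤ 2.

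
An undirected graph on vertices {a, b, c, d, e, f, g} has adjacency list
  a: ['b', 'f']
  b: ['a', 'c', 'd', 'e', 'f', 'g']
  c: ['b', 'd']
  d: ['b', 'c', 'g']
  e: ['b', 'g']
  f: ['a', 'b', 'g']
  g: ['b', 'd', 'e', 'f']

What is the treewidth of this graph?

A width-2 tree decomposition is:
Bags: B1 = {b, d, g}  B2 = {b, f, g}  B3 = {b, e, g}  B4 = {b, c, d}  B5 = {a, b, f}
Tree: B1–B2, B1–B3, B1–B4, B2–B5
Every bag has size at most 3, so the width is 3 − 1 = 2 and tw(G) ≤ 2. For the lower bound, the 3 vertices {b, d, g} are pairwise adjacent, and any tree decomposition puts a clique entirely inside one bag — forcing width ≥ 2. The upper and lower bounds meet at 2, so that is the treewidth.

2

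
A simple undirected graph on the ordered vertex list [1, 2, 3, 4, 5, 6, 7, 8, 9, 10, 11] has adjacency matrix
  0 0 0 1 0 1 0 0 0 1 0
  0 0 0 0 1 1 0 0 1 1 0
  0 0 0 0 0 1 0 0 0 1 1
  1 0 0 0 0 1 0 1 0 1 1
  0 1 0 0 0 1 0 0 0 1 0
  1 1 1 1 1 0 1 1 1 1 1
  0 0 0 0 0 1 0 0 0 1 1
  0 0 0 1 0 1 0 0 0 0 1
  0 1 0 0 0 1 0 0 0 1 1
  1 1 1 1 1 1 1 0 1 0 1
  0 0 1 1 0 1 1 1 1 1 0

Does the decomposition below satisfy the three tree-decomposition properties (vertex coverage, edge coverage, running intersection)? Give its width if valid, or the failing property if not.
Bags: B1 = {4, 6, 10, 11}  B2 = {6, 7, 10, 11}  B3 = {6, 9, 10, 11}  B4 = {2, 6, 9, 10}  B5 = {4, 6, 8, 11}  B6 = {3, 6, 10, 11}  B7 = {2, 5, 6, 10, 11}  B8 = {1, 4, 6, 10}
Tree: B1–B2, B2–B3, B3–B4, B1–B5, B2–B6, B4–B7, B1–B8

A tree decomposition must satisfy three properties: every vertex lies in some bag; for every edge, both endpoints lie together in some bag; and for every vertex, the bags containing it form a connected subtree. Here bags containing vertex 11 are not connected in the tree, so the decomposition is invalid.

No — bags containing vertex 11 are not connected in the tree.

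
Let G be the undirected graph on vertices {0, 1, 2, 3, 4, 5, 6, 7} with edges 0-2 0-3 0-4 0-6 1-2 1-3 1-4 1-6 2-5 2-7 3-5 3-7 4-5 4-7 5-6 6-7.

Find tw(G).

4

A width-4 tree decomposition is:
Bags: B1 = {0, 1, 3, 5, 7}  B2 = {0, 1, 4, 5, 7}  B3 = {0, 1, 5, 6, 7}  B4 = {0, 1, 2, 5, 7}
Tree: B1–B2, B2–B3, B3–B4
Each bag holds 5 vertices, so the decomposition has width 4, which upper-bounds the treewidth. For the lower bound: the 5 vertex sets {3,5}, {1,4}, {0,6}, {7}, {2} are disjoint, each induces a connected subgraph, and every pair is joined by at least one edge of G. Contracting each set to a single vertex therefore yields K_{5} as a minor, and since treewidth is minor-monotone, tw(G) ≥ tw(K_{5}) = 4. Combining the bounds, tw(G) = 4.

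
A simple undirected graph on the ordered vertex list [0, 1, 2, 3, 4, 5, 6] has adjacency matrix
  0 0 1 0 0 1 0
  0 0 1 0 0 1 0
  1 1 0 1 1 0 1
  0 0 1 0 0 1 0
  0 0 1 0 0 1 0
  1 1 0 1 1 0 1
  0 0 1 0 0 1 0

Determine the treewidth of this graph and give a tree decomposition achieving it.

Every bag has size at most 3, so the width is 3 − 1 = 2 and tw(G) ≤ 2. For the lower bound, G contains the cycle 2–3–5–4–2, so G is not a forest; only forests have treewidth ≤ 1, hence tw(G) ≥ 2. The upper and lower bounds meet at 2, so that is the treewidth.

Treewidth 2.
Bags: B1 = {2, 3, 5}  B2 = {2, 4, 5}  B3 = {1, 2, 5}  B4 = {2, 5, 6}  B5 = {0, 2, 5}
Tree: B1–B2, B2–B3, B3–B4, B4–B5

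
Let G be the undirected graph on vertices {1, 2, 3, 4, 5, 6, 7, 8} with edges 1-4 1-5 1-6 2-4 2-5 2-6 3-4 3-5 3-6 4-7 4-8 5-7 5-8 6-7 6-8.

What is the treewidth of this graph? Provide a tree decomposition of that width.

Treewidth 3.
One such decomposition:
Bags: B1 = {2, 4, 5, 6}  B2 = {3, 4, 5, 6}  B3 = {4, 5, 6, 8}  B4 = {4, 5, 6, 7}  B5 = {1, 4, 5, 6}
Tree: B1–B2, B2–B3, B3–B4, B4–B5

The largest bag has 4 vertices, giving width 3; this decomposition certifies tw(G) ≤ 3. For the lower bound: the 4 vertex sets {2,4}, {3,6}, {5}, {8} are disjoint, each induces a connected subgraph, and every pair is joined by at least one edge of G. Contracting each set to a single vertex therefore yields K_{4} as a minor, and since treewidth is minor-monotone, tw(G) ≥ tw(K_{4}) = 3. Therefore the treewidth is 3.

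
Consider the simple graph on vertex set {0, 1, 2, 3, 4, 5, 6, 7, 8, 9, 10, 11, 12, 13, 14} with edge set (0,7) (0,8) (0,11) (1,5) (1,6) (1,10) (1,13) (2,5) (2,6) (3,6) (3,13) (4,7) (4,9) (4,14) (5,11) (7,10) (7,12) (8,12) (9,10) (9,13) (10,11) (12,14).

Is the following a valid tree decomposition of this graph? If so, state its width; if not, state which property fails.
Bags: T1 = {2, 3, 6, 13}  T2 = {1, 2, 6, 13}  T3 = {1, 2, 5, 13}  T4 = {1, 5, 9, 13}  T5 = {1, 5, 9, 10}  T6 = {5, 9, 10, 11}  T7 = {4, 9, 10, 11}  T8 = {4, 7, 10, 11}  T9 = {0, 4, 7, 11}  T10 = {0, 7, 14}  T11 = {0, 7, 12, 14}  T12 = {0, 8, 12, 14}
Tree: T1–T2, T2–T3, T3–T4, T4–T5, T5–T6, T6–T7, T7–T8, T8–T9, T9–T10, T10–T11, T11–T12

A tree decomposition must satisfy three properties: every vertex lies in some bag; for every edge, both endpoints lie together in some bag; and for every vertex, the bags containing it form a connected subtree. Here edge (4,14) lies in no bag, so the decomposition is invalid.

No — edge (4,14) lies in no bag.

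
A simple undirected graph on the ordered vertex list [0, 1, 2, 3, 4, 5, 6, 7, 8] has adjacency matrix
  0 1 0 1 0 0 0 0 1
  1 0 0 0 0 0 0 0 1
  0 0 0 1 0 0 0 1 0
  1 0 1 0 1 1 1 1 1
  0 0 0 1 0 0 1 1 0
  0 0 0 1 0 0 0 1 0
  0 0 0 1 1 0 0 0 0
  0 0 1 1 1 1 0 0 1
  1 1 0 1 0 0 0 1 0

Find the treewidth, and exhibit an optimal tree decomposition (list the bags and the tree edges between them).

Treewidth 2.
One such decomposition:
Bags: B1 = {3, 7, 8}  B2 = {3, 5, 7}  B3 = {3, 4, 7}  B4 = {2, 3, 7}  B5 = {3, 4, 6}  B6 = {0, 3, 8}  B7 = {0, 1, 8}
Tree: B1–B2, B2–B3, B1–B4, B3–B5, B1–B6, B6–B7

Each bag holds 3 vertices, so the decomposition has width 2, which upper-bounds the treewidth. Conversely, {0, 1, 8} is a clique of size 3, and the vertices of any clique must share a bag in every tree decomposition; so some bag has ≥ 3 vertices and tw(G) ≥ 2. The upper and lower bounds meet at 2, so that is the treewidth.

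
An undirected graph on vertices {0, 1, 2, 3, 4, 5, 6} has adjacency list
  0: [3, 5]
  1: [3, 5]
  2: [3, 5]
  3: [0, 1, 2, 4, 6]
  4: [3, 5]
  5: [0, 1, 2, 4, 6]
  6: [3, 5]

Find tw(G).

A width-2 tree decomposition is:
Bags: B1 = {2, 3, 5}  B2 = {3, 4, 5}  B3 = {3, 5, 6}  B4 = {1, 3, 5}  B5 = {0, 3, 5}
Tree: B1–B2, B2–B3, B3–B4, B4–B5
Every bag has size at most 3, so the width is 3 − 1 = 2 and tw(G) ≤ 2. For the lower bound, G contains the cycle 3–2–5–4–3, so G is not a forest; only forests have treewidth ≤ 1, hence tw(G) ≥ 2. Combining the bounds, tw(G) = 2.

2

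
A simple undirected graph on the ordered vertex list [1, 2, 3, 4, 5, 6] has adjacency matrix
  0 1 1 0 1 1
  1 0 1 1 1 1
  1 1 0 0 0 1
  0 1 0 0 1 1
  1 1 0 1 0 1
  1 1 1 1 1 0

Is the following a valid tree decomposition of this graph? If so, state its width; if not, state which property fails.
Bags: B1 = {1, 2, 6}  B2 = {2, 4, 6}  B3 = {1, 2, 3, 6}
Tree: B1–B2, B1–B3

A tree decomposition must satisfy three properties: every vertex lies in some bag; for every edge, both endpoints lie together in some bag; and for every vertex, the bags containing it form a connected subtree. Here vertex 5 appears in no bag, so the decomposition is invalid.

No — vertex 5 appears in no bag.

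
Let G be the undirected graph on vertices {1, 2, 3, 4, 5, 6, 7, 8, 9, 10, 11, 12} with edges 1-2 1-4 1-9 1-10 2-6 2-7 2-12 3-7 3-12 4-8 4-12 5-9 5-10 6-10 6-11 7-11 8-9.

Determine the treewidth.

A width-3 tree decomposition is:
Bags: B1 = {3, 7, 11, 12}  B2 = {2, 7, 11, 12}  B3 = {2, 6, 11, 12}  B4 = {2, 4, 6, 12}  B5 = {1, 2, 4, 6}  B6 = {1, 4, 6, 10}  B7 = {1, 4, 8, 10}  B8 = {1, 8, 9, 10}  B9 = {5, 8, 9, 10}
Tree: B1–B2, B2–B3, B3–B4, B4–B5, B5–B6, B6–B7, B7–B8, B8–B9
Every bag has size at most 4, so the width is 4 − 1 = 3 and tw(G) ≤ 3. For the lower bound: the 4 vertex sets {3,7,11}, {12}, {2}, {1,4,6,10} are disjoint, each induces a connected subgraph, and every pair is joined by at least one edge of G. Contracting each set to a single vertex therefore yields K_{4} as a minor, and since treewidth is minor-monotone, tw(G) ≥ tw(K_{4}) = 3. Combining the bounds, tw(G) = 3.

3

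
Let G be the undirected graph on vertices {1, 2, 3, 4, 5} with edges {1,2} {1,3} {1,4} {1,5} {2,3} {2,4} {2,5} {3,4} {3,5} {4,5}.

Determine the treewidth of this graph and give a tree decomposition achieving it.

With just one bag of size 5, the width is 5 − 1 = 4, so tw(G) ≤ 4. Conversely, {1, 2, 3, 4, 5} is a clique of size 5, and the vertices of any clique must share a bag in every tree decomposition; so some bag has ≥ 5 vertices and tw(G) ≥ 4. Combining the bounds, tw(G) = 4.

Treewidth 4.
One optimal decomposition is:
Bags: B1 = {1, 2, 3, 4, 5}
Tree: (single bag)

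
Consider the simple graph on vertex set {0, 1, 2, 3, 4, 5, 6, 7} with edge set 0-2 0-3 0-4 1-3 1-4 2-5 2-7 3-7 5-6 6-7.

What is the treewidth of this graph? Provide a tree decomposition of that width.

Each bag holds 3 vertices, so the decomposition has width 2, which upper-bounds the treewidth. For the lower bound, G contains the cycle 4–1–3–0–4, so G is not a forest; only forests have treewidth ≤ 1, hence tw(G) ≥ 2. Hence tw(G) = 2 exactly.

Treewidth 2.
One such decomposition:
Bags: B1 = {0, 1, 4}  B2 = {0, 1, 3}  B3 = {0, 2, 3}  B4 = {2, 3, 7}  B5 = {2, 5, 7}  B6 = {5, 6, 7}
Tree: B1–B2, B2–B3, B3–B4, B4–B5, B5–B6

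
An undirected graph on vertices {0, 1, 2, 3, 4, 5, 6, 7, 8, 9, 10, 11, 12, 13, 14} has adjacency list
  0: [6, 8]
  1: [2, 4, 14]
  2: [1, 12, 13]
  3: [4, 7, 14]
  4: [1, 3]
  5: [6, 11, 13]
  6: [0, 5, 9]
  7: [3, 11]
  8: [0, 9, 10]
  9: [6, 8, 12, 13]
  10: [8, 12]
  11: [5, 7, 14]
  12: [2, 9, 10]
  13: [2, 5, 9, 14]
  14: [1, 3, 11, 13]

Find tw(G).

A width-3 tree decomposition is:
Bags: B1 = {1, 3, 4, 7}  B2 = {1, 3, 7, 14}  B3 = {1, 7, 11, 14}  B4 = {1, 2, 11, 14}  B5 = {2, 11, 13, 14}  B6 = {2, 5, 11, 13}  B7 = {2, 5, 12, 13}  B8 = {5, 9, 12, 13}  B9 = {5, 6, 9, 12}  B10 = {6, 9, 10, 12}  B11 = {6, 8, 9, 10}  B12 = {0, 6, 8, 10}
Tree: B1–B2, B2–B3, B3–B4, B4–B5, B5–B6, B6–B7, B7–B8, B8–B9, B9–B10, B10–B11, B11–B12
Every bag has size at most 4, so the width is 4 − 1 = 3 and tw(G) ≤ 3. For the lower bound: the 4 vertex sets {3,4,7}, {1}, {14}, {2,5,11,13} are disjoint, each induces a connected subgraph, and every pair is joined by at least one edge of G. Contracting each set to a single vertex therefore yields K_{4} as a minor, and since treewidth is minor-monotone, tw(G) ≥ tw(K_{4}) = 3. Hence tw(G) = 3 exactly.

3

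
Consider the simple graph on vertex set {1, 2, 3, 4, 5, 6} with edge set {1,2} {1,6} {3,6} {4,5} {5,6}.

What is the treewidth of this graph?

1

A width-1 tree decomposition is:
Bags: B1 = {4, 5}  B2 = {5, 6}  B3 = {1, 6}  B4 = {3, 6}  B5 = {1, 2}
Tree: B1–B2, B2–B3, B3–B4, B3–B5
The largest bag has 2 vertices, giving width 1; this decomposition certifies tw(G) ≤ 1. G has an edge, so its treewidth is at least 1. Combining the bounds, tw(G) = 1.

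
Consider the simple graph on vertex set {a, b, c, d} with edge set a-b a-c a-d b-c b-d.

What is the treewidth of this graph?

A width-2 tree decomposition is:
Bags: B1 = {a, b, c}  B2 = {a, b, d}
Tree: B1–B2
Each bag holds 3 vertices, so the decomposition has width 2, which upper-bounds the treewidth. On the other hand G contains the 3-clique {a, b, d}. A clique must lie in a single bag of any decomposition, so no decomposition can have width below 2. Therefore the treewidth is 2.

2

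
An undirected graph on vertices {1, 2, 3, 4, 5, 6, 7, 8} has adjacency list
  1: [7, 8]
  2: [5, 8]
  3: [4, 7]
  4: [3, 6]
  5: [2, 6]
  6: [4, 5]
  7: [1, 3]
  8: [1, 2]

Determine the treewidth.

2

A width-2 tree decomposition is:
Bags: B1 = {2, 5, 6}  B2 = {2, 4, 6}  B3 = {2, 3, 4}  B4 = {2, 3, 7}  B5 = {1, 2, 7}  B6 = {1, 2, 8}
Tree: B1–B2, B2–B3, B3–B4, B4–B5, B5–B6
Every bag has size at most 3, so the width is 3 − 1 = 2 and tw(G) ≤ 2. For the lower bound, G contains the cycle 2–5–6–4–3–7–1–8–2, so G is not a forest; only forests have treewidth ≤ 1, hence tw(G) ≥ 2. The upper and lower bounds meet at 2, so that is the treewidth.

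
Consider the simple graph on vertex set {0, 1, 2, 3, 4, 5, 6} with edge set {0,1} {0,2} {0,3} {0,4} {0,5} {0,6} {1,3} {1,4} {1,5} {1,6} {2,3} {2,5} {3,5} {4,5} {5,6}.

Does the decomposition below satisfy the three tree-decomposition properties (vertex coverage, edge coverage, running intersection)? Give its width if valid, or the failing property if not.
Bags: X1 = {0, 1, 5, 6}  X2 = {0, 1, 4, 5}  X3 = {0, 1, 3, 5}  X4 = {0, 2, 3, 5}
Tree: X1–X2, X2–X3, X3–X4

Checking the three conditions: (i) the bags cover all of {0, 1, 2, 3, 4, 5, 6}; (ii) for each edge, some bag contains both endpoints; (iii) the bags containing any fixed vertex form a subtree. All hold, so the decomposition is valid with width 4 − 1 = 3.

Yes; width 3.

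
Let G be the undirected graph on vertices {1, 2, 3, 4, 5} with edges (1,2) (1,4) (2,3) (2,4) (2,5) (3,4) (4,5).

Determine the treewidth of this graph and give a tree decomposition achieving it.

Treewidth 2.
One optimal decomposition is:
Bags: B1 = {1, 2, 4}  B2 = {2, 3, 4}  B3 = {2, 4, 5}
Tree: B1–B2, B2–B3

Every bag has size at most 3, so the width is 3 − 1 = 2 and tw(G) ≤ 2. On the other hand G contains the 3-clique {1, 2, 4}. A clique must lie in a single bag of any decomposition, so no decomposition can have width below 2. Combining the bounds, tw(G) = 2.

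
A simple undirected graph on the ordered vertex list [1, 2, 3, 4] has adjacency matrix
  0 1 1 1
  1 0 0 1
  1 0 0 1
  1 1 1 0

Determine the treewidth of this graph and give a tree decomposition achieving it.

The largest bag has 3 vertices, giving width 2; this decomposition certifies tw(G) ≤ 2. For the lower bound, the 3 vertices {1, 2, 4} are pairwise adjacent, and any tree decomposition puts a clique entirely inside one bag — forcing width ≥ 2. Therefore the treewidth is 2.

Treewidth 2.
One optimal decomposition is:
Bags: B1 = {1, 3, 4}  B2 = {1, 2, 4}
Tree: B1–B2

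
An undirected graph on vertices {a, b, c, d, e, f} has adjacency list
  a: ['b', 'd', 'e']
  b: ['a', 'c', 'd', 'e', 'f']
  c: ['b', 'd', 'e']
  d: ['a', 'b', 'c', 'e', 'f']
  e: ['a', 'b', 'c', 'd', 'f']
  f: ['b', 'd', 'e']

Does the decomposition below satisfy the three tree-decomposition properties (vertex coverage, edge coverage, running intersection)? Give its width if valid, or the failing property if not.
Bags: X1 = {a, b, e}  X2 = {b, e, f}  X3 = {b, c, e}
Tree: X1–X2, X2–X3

A tree decomposition must satisfy three properties: every vertex lies in some bag; for every edge, both endpoints lie together in some bag; and for every vertex, the bags containing it form a connected subtree. Here vertex d appears in no bag, so the decomposition is invalid.

No — vertex d appears in no bag.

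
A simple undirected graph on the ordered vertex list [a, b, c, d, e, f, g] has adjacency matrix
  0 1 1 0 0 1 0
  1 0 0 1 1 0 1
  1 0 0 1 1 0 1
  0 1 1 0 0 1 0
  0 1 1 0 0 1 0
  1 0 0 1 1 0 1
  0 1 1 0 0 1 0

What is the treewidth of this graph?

3

A width-3 tree decomposition is:
Bags: B1 = {b, c, d, f}  B2 = {a, b, c, f}  B3 = {b, c, e, f}  B4 = {b, c, f, g}
Tree: B1–B2, B2–B3, B3–B4
Every bag has size at most 4, so the width is 4 − 1 = 3 and tw(G) ≤ 3. For the lower bound: the 4 vertex sets {b,d}, {a,f}, {c}, {e} are disjoint, each induces a connected subgraph, and every pair is joined by at least one edge of G. Contracting each set to a single vertex therefore yields K_{4} as a minor, and since treewidth is minor-monotone, tw(G) ≥ tw(K_{4}) = 3. Hence tw(G) = 3 exactly.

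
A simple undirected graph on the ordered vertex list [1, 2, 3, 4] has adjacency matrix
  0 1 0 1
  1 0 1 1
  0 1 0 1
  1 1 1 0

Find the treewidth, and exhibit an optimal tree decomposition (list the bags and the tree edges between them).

Treewidth 2.
One optimal decomposition is:
Bags: B1 = {1, 2, 4}  B2 = {2, 3, 4}
Tree: B1–B2

Each bag holds 3 vertices, so the decomposition has width 2, which upper-bounds the treewidth. Conversely, {1, 2, 4} is a clique of size 3, and the vertices of any clique must share a bag in every tree decomposition; so some bag has ≥ 3 vertices and tw(G) ≥ 2. The upper and lower bounds meet at 2, so that is the treewidth.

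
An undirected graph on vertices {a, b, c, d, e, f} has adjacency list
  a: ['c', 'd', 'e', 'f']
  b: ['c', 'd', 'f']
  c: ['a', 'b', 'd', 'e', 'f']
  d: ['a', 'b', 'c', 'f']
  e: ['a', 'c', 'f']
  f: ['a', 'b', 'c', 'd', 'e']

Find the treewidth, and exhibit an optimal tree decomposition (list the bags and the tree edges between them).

Treewidth 3.
One optimal decomposition is:
Bags: B1 = {a, c, e, f}  B2 = {a, c, d, f}  B3 = {b, c, d, f}
Tree: B1–B2, B2–B3

Every bag has size at most 4, so the width is 4 − 1 = 3 and tw(G) ≤ 3. For the lower bound, the 4 vertices {a, c, d, f} are pairwise adjacent, and any tree decomposition puts a clique entirely inside one bag — forcing width ≥ 3. The upper and lower bounds meet at 3, so that is the treewidth.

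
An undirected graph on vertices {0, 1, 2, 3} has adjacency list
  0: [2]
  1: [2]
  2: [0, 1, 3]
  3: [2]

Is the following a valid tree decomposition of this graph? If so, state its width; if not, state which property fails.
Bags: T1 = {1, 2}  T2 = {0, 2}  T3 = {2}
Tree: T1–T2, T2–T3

No — vertex 3 appears in no bag.

A tree decomposition must satisfy three properties: every vertex lies in some bag; for every edge, both endpoints lie together in some bag; and for every vertex, the bags containing it form a connected subtree. Here vertex 3 appears in no bag, so the decomposition is invalid.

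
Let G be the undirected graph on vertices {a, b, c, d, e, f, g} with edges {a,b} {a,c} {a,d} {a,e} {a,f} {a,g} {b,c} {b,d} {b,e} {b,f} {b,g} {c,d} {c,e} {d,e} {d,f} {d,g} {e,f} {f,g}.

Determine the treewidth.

4

A width-4 tree decomposition is:
Bags: B1 = {a, b, d, e, f}  B2 = {a, b, d, f, g}  B3 = {a, b, c, d, e}
Tree: B1–B2, B1–B3
Every bag has size at most 5, so the width is 5 − 1 = 4 and tw(G) ≤ 4. On the other hand G contains the 5-clique {a, b, d, f, g}. A clique must lie in a single bag of any decomposition, so no decomposition can have width below 4. Hence tw(G) = 4 exactly.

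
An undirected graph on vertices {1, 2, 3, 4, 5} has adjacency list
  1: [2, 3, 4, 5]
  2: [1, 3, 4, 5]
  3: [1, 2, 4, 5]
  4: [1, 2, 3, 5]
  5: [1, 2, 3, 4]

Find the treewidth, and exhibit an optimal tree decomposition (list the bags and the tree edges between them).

With just one bag of size 5, the width is 5 − 1 = 4, so tw(G) ≤ 4. For the lower bound, the 5 vertices {1, 2, 3, 4, 5} are pairwise adjacent, and any tree decomposition puts a clique entirely inside one bag — forcing width ≥ 4. Hence tw(G) = 4 exactly.

Treewidth 4.
One such decomposition:
Bags: B1 = {1, 2, 3, 4, 5}
Tree: (single bag)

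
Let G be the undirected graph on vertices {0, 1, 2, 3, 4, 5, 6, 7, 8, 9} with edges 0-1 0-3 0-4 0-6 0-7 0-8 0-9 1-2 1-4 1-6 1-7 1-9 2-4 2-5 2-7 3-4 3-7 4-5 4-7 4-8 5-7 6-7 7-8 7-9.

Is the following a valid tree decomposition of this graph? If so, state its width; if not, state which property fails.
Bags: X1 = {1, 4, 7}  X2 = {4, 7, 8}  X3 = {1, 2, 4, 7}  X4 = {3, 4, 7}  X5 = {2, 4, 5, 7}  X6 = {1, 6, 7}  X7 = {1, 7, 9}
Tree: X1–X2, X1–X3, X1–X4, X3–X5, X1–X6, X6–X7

A tree decomposition must satisfy three properties: every vertex lies in some bag; for every edge, both endpoints lie together in some bag; and for every vertex, the bags containing it form a connected subtree. Here vertex 0 appears in no bag, so the decomposition is invalid.

No — vertex 0 appears in no bag.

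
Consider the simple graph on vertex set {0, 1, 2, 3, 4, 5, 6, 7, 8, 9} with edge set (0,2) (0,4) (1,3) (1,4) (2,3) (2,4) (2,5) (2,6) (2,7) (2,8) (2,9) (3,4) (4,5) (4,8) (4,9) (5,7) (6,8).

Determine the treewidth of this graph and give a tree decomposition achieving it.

Every bag has size at most 3, so the width is 3 − 1 = 2 and tw(G) ≤ 2. On the other hand G contains the 3-clique {1, 3, 4}. A clique must lie in a single bag of any decomposition, so no decomposition can have width below 2. Therefore the treewidth is 2.

Treewidth 2.
Bags: B1 = {0, 2, 4}  B2 = {2, 4, 5}  B3 = {2, 4, 8}  B4 = {2, 4, 9}  B5 = {2, 3, 4}  B6 = {2, 6, 8}  B7 = {1, 3, 4}  B8 = {2, 5, 7}
Tree: B1–B2, B2–B3, B1–B4, B4–B5, B3–B6, B5–B7, B2–B8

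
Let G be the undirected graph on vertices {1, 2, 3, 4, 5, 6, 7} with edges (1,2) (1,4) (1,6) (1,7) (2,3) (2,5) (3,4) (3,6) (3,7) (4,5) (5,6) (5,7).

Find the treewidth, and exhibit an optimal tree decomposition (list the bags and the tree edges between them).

Every bag has size at most 4, so the width is 4 − 1 = 3 and tw(G) ≤ 3. For the lower bound: the 4 vertex sets {3,6}, {2,5}, {1}, {4} are disjoint, each induces a connected subgraph, and every pair is joined by at least one edge of G. Contracting each set to a single vertex therefore yields K_{4} as a minor, and since treewidth is minor-monotone, tw(G) ≥ tw(K_{4}) = 3. Hence tw(G) = 3 exactly.

Treewidth 3.
One optimal decomposition is:
Bags: B1 = {1, 3, 5, 6}  B2 = {1, 2, 3, 5}  B3 = {1, 3, 4, 5}  B4 = {1, 3, 5, 7}
Tree: B1–B2, B2–B3, B3–B4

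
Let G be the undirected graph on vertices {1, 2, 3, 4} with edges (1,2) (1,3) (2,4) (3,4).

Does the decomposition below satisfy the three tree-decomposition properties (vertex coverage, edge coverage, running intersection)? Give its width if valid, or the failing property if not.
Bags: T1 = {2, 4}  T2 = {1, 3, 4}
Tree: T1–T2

No — edge (1,2) lies in no bag.

A tree decomposition must satisfy three properties: every vertex lies in some bag; for every edge, both endpoints lie together in some bag; and for every vertex, the bags containing it form a connected subtree. Here edge (1,2) lies in no bag, so the decomposition is invalid.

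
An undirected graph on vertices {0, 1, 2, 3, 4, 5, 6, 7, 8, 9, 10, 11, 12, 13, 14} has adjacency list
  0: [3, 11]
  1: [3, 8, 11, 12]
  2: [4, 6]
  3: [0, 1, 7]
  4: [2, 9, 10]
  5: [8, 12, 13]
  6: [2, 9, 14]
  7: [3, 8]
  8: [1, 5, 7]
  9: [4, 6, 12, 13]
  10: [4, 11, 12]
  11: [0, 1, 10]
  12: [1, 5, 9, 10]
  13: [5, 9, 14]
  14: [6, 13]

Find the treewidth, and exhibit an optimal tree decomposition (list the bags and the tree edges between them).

Treewidth 3.
One such decomposition:
Bags: B1 = {0, 3, 7, 11}  B2 = {1, 3, 7, 11}  B3 = {1, 7, 8, 11}  B4 = {1, 8, 10, 11}  B5 = {1, 8, 10, 12}  B6 = {5, 8, 10, 12}  B7 = {4, 5, 10, 12}  B8 = {4, 5, 9, 12}  B9 = {4, 5, 9, 13}  B10 = {2, 4, 9, 13}  B11 = {2, 6, 9, 13}  B12 = {2, 6, 13, 14}
Tree: B1–B2, B2–B3, B3–B4, B4–B5, B5–B6, B6–B7, B7–B8, B8–B9, B9–B10, B10–B11, B11–B12

Each bag holds 4 vertices, so the decomposition has width 3, which upper-bounds the treewidth. For the lower bound: the 4 vertex sets {0,3,7}, {11}, {1}, {5,8,10,12} are disjoint, each induces a connected subgraph, and every pair is joined by at least one edge of G. Contracting each set to a single vertex therefore yields K_{4} as a minor, and since treewidth is minor-monotone, tw(G) ≥ tw(K_{4}) = 3. Combining the bounds, tw(G) = 3.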